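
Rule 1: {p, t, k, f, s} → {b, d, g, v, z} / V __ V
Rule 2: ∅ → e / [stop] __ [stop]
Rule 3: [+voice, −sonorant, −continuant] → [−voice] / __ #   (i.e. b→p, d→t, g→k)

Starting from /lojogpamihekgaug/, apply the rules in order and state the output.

lojogepamihekegauk

Rule 1 (intervocalic voicing): no segment meets the environment; /lojogpamihekgaug/ is unchanged.
Rule 2 (stop-cluster e-epenthesis): /g/ and /p/ form a stop–stop cluster, so [e] is inserted between them. /k/ and /g/ form a stop–stop cluster, so [e] is inserted between them. /lojogpamihekgaug/ → lojogepamihekegaug.
Rule 3 (final devoicing): /g/ is a voiced stop in word-final position, so it devoices to [k]. /lojogepamihekegaug/ → lojogepamihekegauk.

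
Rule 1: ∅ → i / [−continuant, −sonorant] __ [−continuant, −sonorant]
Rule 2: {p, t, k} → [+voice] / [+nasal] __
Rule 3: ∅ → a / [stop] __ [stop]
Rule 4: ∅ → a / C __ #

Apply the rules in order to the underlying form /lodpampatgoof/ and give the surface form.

lodipambatigoofa

Rule 1 (stop-cluster i-epenthesis): /d/ and /p/ form a stop–stop cluster, so [i] is inserted between them. /t/ and /g/ form a stop–stop cluster, so [i] is inserted between them. /lodpampatgoof/ → lodipampatigoof.
Rule 2 (post-nasal voicing): /p/ is a voiceless stop immediately after the nasal /m/, so it voices to [b]. /lodipampatigoof/ → lodipambatigoof.
Rule 3 (stop-cluster a-epenthesis): no segment meets the environment; /lodipambatigoof/ is unchanged.
Rule 4 (final a-epenthesis): the form ends in the consonant /f/, so [a] is inserted word-finally. /lodipambatigoof/ → lodipambatigoofa.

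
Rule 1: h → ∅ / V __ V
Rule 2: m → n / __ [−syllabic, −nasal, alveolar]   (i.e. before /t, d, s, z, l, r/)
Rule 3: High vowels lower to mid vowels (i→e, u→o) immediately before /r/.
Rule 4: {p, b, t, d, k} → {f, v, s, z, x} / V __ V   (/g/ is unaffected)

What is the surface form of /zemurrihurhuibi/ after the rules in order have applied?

zemorriorhuivi

Rule 1 (intervocalic h-deletion): /h/ occurs between vowels /i/ and /u/, so it deletes. /zemurrihurhuibi/ → zemurriurhuibi.
Rule 2 (nasal place assimilation): no segment meets the environment; /zemurriurhuibi/ is unchanged.
Rule 3 (pre-rhotic lowering): /u/ is a high vowel immediately before /r/, so it lowers to [o]. /u/ is a high vowel immediately before /r/, so it lowers to [o]. /zemurriurhuibi/ → zemorriorhuibi.
Rule 4 (intervocalic spirantization): /b/ is a stop between vowels /i/ and /i/, so it spirantizes to the fricative [v]. /zemorriorhuibi/ → zemorriorhuivi.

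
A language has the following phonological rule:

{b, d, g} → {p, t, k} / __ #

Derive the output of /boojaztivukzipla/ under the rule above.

No segment of /boojaztivukzipla/ meets the structural description of the rule, so the form surfaces unchanged.

boojaztivukzipla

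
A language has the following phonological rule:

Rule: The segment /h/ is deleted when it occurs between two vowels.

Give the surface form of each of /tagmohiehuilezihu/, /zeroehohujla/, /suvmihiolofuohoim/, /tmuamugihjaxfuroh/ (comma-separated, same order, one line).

tagmoieuileziu, zeroeoujla, suvmiiolofuooim, tmuamugihjaxfuroh

/tagmohiehuilezihu/: /h/ occurs between vowels /o/ and /i/, so it deletes. /h/ occurs between vowels /e/ and /u/, so it deletes. /h/ occurs between vowels /i/ and /u/, so it deletes. → [tagmoieuileziu].
/zeroehohujla/: /h/ occurs between vowels /e/ and /o/, so it deletes. /h/ occurs between vowels /o/ and /u/, so it deletes. → [zeroeoujla].
/suvmihiolofuohoim/: /h/ occurs between vowels /i/ and /i/, so it deletes. /h/ occurs between vowels /o/ and /o/, so it deletes. → [suvmiiolofuooim].
/tmuamugihjaxfuroh/: the rule's environment is not met; surfaces unchanged as [tmuamugihjaxfuroh].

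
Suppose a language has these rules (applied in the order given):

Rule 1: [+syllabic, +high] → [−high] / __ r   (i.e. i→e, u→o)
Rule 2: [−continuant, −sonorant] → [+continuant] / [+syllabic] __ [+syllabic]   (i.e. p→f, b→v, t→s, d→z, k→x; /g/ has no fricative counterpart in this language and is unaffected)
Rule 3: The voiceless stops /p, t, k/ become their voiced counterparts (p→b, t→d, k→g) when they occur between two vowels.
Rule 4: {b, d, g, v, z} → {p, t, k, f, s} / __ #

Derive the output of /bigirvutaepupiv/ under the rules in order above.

bigervusaefufif

Rule 1 (pre-rhotic lowering): /i/ is a high vowel immediately before /r/, so it lowers to [e]. /bigirvutaepupiv/ → bigervutaepupiv.
Rule 2 (intervocalic spirantization): /t/ is a stop between vowels /u/ and /a/, so it spirantizes to the fricative [s]. /p/ is a stop between vowels /e/ and /u/, so it spirantizes to the fricative [f]. /p/ is a stop between vowels /u/ and /i/, so it spirantizes to the fricative [f]. /bigervutaepupiv/ → bigervusaefufiv.
Rule 3 (intervocalic voicing): no segment meets the environment; /bigervusaefufiv/ is unchanged.
Rule 4 (final devoicing): /v/ is a voiced obstruent in word-final position, so it devoices to [f]. /bigervusaefufiv/ → bigervusaefufif.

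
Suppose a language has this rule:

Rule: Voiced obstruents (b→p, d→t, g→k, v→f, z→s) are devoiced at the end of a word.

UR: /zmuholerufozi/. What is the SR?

zmuholerufozi

No segment of /zmuholerufozi/ meets the structural description of the rule, so the form surfaces unchanged.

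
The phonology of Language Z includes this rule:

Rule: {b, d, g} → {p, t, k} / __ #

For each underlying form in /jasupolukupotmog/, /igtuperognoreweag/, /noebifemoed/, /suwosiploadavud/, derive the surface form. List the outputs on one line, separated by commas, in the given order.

/jasupolukupotmog/: /g/ is a voiced stop in word-final position, so it devoices to [k]. → [jasupolukupotmok].
/igtuperognoreweag/: /g/ is a voiced stop in word-final position, so it devoices to [k]. → [igtuperognoreweak].
/noebifemoed/: /d/ is a voiced stop in word-final position, so it devoices to [t]. → [noebifemoet].
/suwosiploadavud/: /d/ is a voiced stop in word-final position, so it devoices to [t]. → [suwosiploadavut].

jasupolukupotmok, igtuperognoreweak, noebifemoet, suwosiploadavut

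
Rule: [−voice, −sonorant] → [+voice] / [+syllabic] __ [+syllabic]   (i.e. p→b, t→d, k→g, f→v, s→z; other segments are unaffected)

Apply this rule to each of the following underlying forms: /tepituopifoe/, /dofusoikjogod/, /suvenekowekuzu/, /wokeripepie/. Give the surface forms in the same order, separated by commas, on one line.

/tepituopifoe/: /p/ is a voiceless obstruent between vowels /e/ and /i/, so it voices to [b]. /t/ is a voiceless obstruent between vowels /i/ and /u/, so it voices to [d]. /p/ is a voiceless obstruent between vowels /o/ and /i/, so it voices to [b]. /f/ is a voiceless obstruent between vowels /i/ and /o/, so it voices to [v]. → [tebiduobivoe].
/dofusoikjogod/: /f/ is a voiceless obstruent between vowels /o/ and /u/, so it voices to [v]. /s/ is a voiceless obstruent between vowels /u/ and /o/, so it voices to [z]. → [dovuzoikjogod].
/suvenekowekuzu/: /k/ is a voiceless obstruent between vowels /e/ and /o/, so it voices to [g]. /k/ is a voiceless obstruent between vowels /e/ and /u/, so it voices to [g]. → [suvenegoweguzu].
/wokeripepie/: /k/ is a voiceless obstruent between vowels /o/ and /e/, so it voices to [g]. /p/ is a voiceless obstruent between vowels /i/ and /e/, so it voices to [b]. /p/ is a voiceless obstruent between vowels /e/ and /i/, so it voices to [b]. → [wogeribebie].

tebiduobivoe, dovuzoikjogod, suvenegoweguzu, wogeribebie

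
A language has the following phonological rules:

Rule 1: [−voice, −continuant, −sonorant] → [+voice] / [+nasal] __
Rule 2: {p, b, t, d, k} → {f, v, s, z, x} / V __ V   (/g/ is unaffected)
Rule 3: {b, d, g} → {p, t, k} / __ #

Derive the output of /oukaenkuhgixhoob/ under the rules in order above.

ouxaenguhgixhoop

Rule 1 (post-nasal voicing): /k/ is a voiceless stop immediately after the nasal /n/, so it voices to [g]. /oukaenkuhgixhoob/ → oukaenguhgixhoob.
Rule 2 (intervocalic spirantization): /k/ is a stop between vowels /u/ and /a/, so it spirantizes to the fricative [x]. /oukaenguhgixhoob/ → ouxaenguhgixhoob.
Rule 3 (final devoicing): /b/ is a voiced stop in word-final position, so it devoices to [p]. /ouxaenguhgixhoob/ → ouxaenguhgixhoop.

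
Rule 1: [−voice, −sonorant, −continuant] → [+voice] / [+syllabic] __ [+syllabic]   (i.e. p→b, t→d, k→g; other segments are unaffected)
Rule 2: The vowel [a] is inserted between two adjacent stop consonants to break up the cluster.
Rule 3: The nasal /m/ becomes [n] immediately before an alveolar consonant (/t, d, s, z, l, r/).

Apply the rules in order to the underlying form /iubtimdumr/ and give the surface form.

iubatindunr

Rule 1 (intervocalic voicing): no segment meets the environment; /iubtimdumr/ is unchanged.
Rule 2 (stop-cluster a-epenthesis): /b/ and /t/ form a stop–stop cluster, so [a] is inserted between them. /iubtimdumr/ → iubatimdumr.
Rule 3 (nasal place assimilation): /m/ precedes the alveolar consonant /d/, so it assimilates in place to [n]. /m/ precedes the alveolar consonant /r/, so it assimilates in place to [n]. /iubatimdumr/ → iubatindunr.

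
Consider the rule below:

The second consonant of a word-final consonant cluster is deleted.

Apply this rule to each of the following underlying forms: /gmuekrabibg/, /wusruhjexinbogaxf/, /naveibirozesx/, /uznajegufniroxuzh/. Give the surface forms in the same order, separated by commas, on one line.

gmuekrabib, wusruhjexinbogax, naveibirozes, uznajegufniroxuz

/gmuekrabibg/: /g/ is the second consonant of a word-final cluster /bg/, so it deletes. → [gmuekrabib].
/wusruhjexinbogaxf/: /f/ is the second consonant of a word-final cluster /xf/, so it deletes. → [wusruhjexinbogax].
/naveibirozesx/: /x/ is the second consonant of a word-final cluster /sx/, so it deletes. → [naveibirozes].
/uznajegufniroxuzh/: /h/ is the second consonant of a word-final cluster /zh/, so it deletes. → [uznajegufniroxuz].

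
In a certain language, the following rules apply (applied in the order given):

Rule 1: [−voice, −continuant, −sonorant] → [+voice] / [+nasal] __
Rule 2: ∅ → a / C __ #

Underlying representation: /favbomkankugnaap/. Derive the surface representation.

favbomgangugnaapa

Rule 1 (post-nasal voicing): /k/ is a voiceless stop immediately after the nasal /m/, so it voices to [g]. /k/ is a voiceless stop immediately after the nasal /n/, so it voices to [g]. /favbomkankugnaap/ → favbomgangugnaap.
Rule 2 (final a-epenthesis): the form ends in the consonant /p/, so [a] is inserted word-finally. /favbomgangugnaap/ → favbomgangugnaapa.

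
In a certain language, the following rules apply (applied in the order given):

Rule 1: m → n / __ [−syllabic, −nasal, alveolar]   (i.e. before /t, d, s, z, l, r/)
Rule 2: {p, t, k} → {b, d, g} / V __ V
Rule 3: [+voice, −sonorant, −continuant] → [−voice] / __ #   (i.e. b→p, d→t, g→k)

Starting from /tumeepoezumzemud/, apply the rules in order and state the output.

Rule 1 (nasal place assimilation): /m/ precedes the alveolar consonant /z/, so it assimilates in place to [n]. /tumeepoezumzemud/ → tumeepoezunzemud.
Rule 2 (intervocalic voicing): /p/ is a voiceless stop between vowels /e/ and /o/, so it voices to [b]. /tumeepoezunzemud/ → tumeeboezunzemud.
Rule 3 (final devoicing): /d/ is a voiced stop in word-final position, so it devoices to [t]. /tumeeboezunzemud/ → tumeeboezunzemut.

tumeeboezunzemut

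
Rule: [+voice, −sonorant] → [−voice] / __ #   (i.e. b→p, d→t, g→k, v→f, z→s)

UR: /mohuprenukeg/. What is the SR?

/g/ is a voiced obstruent in word-final position, so it devoices to [k].
Surface form: [mohuprenukek].

mohuprenukek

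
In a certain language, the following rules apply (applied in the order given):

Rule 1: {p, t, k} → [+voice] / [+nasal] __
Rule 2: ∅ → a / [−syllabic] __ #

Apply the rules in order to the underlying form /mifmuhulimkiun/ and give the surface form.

Rule 1 (post-nasal voicing): /k/ is a voiceless stop immediately after the nasal /m/, so it voices to [g]. /mifmuhulimkiun/ → mifmuhulimgiun.
Rule 2 (final a-epenthesis): the form ends in the consonant /n/, so [a] is inserted word-finally. /mifmuhulimgiun/ → mifmuhulimgiuna.

mifmuhulimgiuna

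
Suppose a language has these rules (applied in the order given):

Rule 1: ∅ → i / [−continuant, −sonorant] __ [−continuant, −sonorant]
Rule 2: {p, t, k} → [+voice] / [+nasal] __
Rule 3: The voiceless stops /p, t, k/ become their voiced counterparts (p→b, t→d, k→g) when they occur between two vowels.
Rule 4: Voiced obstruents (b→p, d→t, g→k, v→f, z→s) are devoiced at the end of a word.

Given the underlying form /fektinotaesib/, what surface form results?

Rule 1 (stop-cluster i-epenthesis): /k/ and /t/ form a stop–stop cluster, so [i] is inserted between them. /fektinotaesib/ → fekitinotaesib.
Rule 2 (post-nasal voicing): no segment meets the environment; /fekitinotaesib/ is unchanged.
Rule 3 (intervocalic voicing): /k/ is a voiceless stop between vowels /e/ and /i/, so it voices to [g]. /t/ is a voiceless stop between vowels /i/ and /i/, so it voices to [d]. /t/ is a voiceless stop between vowels /o/ and /a/, so it voices to [d]. /fekitinotaesib/ → fegidinodaesib.
Rule 4 (final devoicing): /b/ is a voiced obstruent in word-final position, so it devoices to [p]. /fegidinodaesib/ → fegidinodaesip.

fegidinodaesip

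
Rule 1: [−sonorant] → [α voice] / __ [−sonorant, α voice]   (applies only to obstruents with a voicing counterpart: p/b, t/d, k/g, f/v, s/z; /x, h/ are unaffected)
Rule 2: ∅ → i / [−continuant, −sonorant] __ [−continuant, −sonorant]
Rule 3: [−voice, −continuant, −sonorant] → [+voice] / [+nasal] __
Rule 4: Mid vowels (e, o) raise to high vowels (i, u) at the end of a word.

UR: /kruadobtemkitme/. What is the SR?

Rule 1 (regressive voicing assimilation): /b/ precedes the voiceless obstruent /t/, so it devoices to [p] by assimilation. /kruadobtemkitme/ → kruadoptemkitme.
Rule 2 (stop-cluster i-epenthesis): /p/ and /t/ form a stop–stop cluster, so [i] is inserted between them. /kruadoptemkitme/ → kruadopitemkitme.
Rule 3 (post-nasal voicing): /k/ is a voiceless stop immediately after the nasal /m/, so it voices to [g]. /kruadopitemkitme/ → kruadopitemgitme.
Rule 4 (final vowel raising): /e/ is a mid vowel in word-final position, so it raises to [i]. /kruadopitemgitme/ → kruadopitemgitmi.

kruadopitemgitmi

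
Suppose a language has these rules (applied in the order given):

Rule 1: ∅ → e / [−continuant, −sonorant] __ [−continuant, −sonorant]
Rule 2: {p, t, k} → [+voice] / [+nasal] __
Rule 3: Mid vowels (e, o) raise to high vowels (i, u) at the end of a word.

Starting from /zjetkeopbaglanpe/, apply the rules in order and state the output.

Rule 1 (stop-cluster e-epenthesis): /t/ and /k/ form a stop–stop cluster, so [e] is inserted between them. /p/ and /b/ form a stop–stop cluster, so [e] is inserted between them. /zjetkeopbaglanpe/ → zjetekeopebaglanpe.
Rule 2 (post-nasal voicing): /p/ is a voiceless stop immediately after the nasal /n/, so it voices to [b]. /zjetekeopebaglanpe/ → zjetekeopebaglanbe.
Rule 3 (final vowel raising): /e/ is a mid vowel in word-final position, so it raises to [i]. /zjetekeopebaglanbe/ → zjetekeopebaglanbi.

zjetekeopebaglanbi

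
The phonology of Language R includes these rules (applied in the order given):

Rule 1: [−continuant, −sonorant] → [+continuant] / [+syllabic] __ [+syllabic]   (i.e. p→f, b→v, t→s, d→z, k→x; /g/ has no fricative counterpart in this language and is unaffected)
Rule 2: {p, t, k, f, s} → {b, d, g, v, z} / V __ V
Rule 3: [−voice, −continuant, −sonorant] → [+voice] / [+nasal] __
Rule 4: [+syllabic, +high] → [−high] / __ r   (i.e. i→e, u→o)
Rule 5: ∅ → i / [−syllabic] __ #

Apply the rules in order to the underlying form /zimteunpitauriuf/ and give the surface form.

zimdeunbizaoriufi

Rule 1 (intervocalic spirantization): /t/ is a stop between vowels /i/ and /a/, so it spirantizes to the fricative [s]. /zimteunpitauriuf/ → zimteunpisauriuf.
Rule 2 (intervocalic voicing): /s/ is a voiceless obstruent between vowels /i/ and /a/, so it voices to [z]. /zimteunpisauriuf/ → zimteunpizauriuf.
Rule 3 (post-nasal voicing): /t/ is a voiceless stop immediately after the nasal /m/, so it voices to [d]. /p/ is a voiceless stop immediately after the nasal /n/, so it voices to [b]. /zimteunpizauriuf/ → zimdeunbizauriuf.
Rule 4 (pre-rhotic lowering): /u/ is a high vowel immediately before /r/, so it lowers to [o]. /zimdeunbizauriuf/ → zimdeunbizaoriuf.
Rule 5 (final i-epenthesis): the form ends in the consonant /f/, so [i] is inserted word-finally. /zimdeunbizaoriuf/ → zimdeunbizaoriufi.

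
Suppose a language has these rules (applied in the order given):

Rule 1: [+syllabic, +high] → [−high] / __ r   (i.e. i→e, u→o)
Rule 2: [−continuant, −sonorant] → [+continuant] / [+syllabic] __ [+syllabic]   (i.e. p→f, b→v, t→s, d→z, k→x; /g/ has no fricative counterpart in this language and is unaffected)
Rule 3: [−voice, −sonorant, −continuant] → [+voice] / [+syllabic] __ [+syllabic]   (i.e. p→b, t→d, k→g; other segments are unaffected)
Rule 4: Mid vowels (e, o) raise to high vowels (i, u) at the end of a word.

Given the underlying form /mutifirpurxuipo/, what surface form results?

Rule 1 (pre-rhotic lowering): /i/ is a high vowel immediately before /r/, so it lowers to [e]. /u/ is a high vowel immediately before /r/, so it lowers to [o]. /mutifirpurxuipo/ → mutiferporxuipo.
Rule 2 (intervocalic spirantization): /t/ is a stop between vowels /u/ and /i/, so it spirantizes to the fricative [s]. /p/ is a stop between vowels /i/ and /o/, so it spirantizes to the fricative [f]. /mutiferporxuipo/ → musiferporxuifo.
Rule 3 (intervocalic voicing): no segment meets the environment; /musiferporxuifo/ is unchanged.
Rule 4 (final vowel raising): /o/ is a mid vowel in word-final position, so it raises to [u]. /musiferporxuifo/ → musiferporxuifu.

musiferporxuifu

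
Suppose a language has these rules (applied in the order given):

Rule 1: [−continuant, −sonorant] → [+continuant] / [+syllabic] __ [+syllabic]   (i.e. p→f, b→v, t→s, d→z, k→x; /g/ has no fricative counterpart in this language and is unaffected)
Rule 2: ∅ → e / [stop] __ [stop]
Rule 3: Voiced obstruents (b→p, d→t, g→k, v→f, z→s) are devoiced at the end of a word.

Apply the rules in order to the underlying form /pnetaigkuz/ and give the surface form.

Rule 1 (intervocalic spirantization): /t/ is a stop between vowels /e/ and /a/, so it spirantizes to the fricative [s]. /pnetaigkuz/ → pnesaigkuz.
Rule 2 (stop-cluster e-epenthesis): /g/ and /k/ form a stop–stop cluster, so [e] is inserted between them. /pnesaigkuz/ → pnesaigekuz.
Rule 3 (final devoicing): /z/ is a voiced obstruent in word-final position, so it devoices to [s]. /pnesaigekuz/ → pnesaigekus.

pnesaigekus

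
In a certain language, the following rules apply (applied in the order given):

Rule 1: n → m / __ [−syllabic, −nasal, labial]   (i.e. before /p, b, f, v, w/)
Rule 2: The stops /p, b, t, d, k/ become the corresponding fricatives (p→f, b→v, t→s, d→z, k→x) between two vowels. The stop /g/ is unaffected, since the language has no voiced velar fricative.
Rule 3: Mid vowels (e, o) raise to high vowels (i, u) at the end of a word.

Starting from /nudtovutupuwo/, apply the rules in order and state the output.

nudtovusufuwu

Rule 1 (nasal place assimilation): no segment meets the environment; /nudtovutupuwo/ is unchanged.
Rule 2 (intervocalic spirantization): /t/ is a stop between vowels /u/ and /u/, so it spirantizes to the fricative [s]. /p/ is a stop between vowels /u/ and /u/, so it spirantizes to the fricative [f]. /nudtovutupuwo/ → nudtovusufuwo.
Rule 3 (final vowel raising): /o/ is a mid vowel in word-final position, so it raises to [u]. /nudtovusufuwo/ → nudtovusufuwu.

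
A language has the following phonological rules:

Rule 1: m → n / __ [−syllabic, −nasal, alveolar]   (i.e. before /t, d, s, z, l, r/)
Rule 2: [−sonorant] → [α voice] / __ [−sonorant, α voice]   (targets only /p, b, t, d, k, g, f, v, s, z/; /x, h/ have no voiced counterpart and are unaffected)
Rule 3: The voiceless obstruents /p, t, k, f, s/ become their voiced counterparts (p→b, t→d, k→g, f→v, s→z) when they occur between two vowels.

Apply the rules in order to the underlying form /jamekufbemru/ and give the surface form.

Rule 1 (nasal place assimilation): /m/ precedes the alveolar consonant /r/, so it assimilates in place to [n]. /jamekufbemru/ → jamekufbenru.
Rule 2 (regressive voicing assimilation): /f/ precedes the voiced obstruent /b/, so it voices to [v] by assimilation. /jamekufbenru/ → jamekuvbenru.
Rule 3 (intervocalic voicing): /k/ is a voiceless obstruent between vowels /e/ and /u/, so it voices to [g]. /jamekuvbenru/ → jameguvbenru.

jameguvbenru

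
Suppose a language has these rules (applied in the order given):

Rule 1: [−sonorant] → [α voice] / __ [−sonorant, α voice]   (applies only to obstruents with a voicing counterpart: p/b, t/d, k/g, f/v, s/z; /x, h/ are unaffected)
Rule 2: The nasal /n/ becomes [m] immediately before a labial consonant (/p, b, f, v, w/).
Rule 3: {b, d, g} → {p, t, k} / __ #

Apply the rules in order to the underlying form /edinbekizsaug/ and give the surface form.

edimbekissauk

Rule 1 (regressive voicing assimilation): /z/ precedes the voiceless obstruent /s/, so it devoices to [s] by assimilation. /edinbekizsaug/ → edinbekissaug.
Rule 2 (nasal place assimilation): /n/ precedes the labial consonant /b/, so it assimilates in place to [m]. /edinbekissaug/ → edimbekissaug.
Rule 3 (final devoicing): /g/ is a voiced stop in word-final position, so it devoices to [k]. /edimbekissaug/ → edimbekissauk.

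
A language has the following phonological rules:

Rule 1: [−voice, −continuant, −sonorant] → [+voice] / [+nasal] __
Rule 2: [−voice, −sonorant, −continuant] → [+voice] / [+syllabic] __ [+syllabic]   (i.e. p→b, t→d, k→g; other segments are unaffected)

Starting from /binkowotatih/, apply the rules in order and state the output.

Rule 1 (post-nasal voicing): /k/ is a voiceless stop immediately after the nasal /n/, so it voices to [g]. /binkowotatih/ → bingowotatih.
Rule 2 (intervocalic voicing): /t/ is a voiceless stop between vowels /o/ and /a/, so it voices to [d]. /t/ is a voiceless stop between vowels /a/ and /i/, so it voices to [d]. /bingowotatih/ → bingowodadih.

bingowodadih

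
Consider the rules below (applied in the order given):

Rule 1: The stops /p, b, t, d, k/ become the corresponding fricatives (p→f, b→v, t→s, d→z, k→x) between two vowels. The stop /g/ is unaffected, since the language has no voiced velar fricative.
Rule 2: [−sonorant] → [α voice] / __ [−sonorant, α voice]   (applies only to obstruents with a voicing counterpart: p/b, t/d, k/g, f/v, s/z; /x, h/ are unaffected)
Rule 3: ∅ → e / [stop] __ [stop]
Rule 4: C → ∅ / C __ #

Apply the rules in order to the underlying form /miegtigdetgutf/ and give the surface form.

Rule 1 (intervocalic spirantization): no segment meets the environment; /miegtigdetgutf/ is unchanged.
Rule 2 (regressive voicing assimilation): /g/ precedes the voiceless obstruent /t/, so it devoices to [k] by assimilation. /t/ precedes the voiced obstruent /g/, so it voices to [d] by assimilation. /miegtigdetgutf/ → miektigdedgutf.
Rule 3 (stop-cluster e-epenthesis): /k/ and /t/ form a stop–stop cluster, so [e] is inserted between them. /g/ and /d/ form a stop–stop cluster, so [e] is inserted between them. /d/ and /g/ form a stop–stop cluster, so [e] is inserted between them. /miektigdedgutf/ → mieketigededegutf.
Rule 4 (final cluster simplification): /f/ is the second consonant of a word-final cluster /tf/, so it deletes. /mieketigededegutf/ → mieketigededegut.

mieketigededegut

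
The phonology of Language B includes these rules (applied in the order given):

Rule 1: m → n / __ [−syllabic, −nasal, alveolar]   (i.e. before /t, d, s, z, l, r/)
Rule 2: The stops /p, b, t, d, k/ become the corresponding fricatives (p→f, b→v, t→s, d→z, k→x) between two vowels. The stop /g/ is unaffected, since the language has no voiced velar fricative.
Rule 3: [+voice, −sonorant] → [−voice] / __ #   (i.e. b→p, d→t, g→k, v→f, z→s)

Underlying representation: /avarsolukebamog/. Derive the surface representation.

avarsoluxevamok

Rule 1 (nasal place assimilation): no segment meets the environment; /avarsolukebamog/ is unchanged.
Rule 2 (intervocalic spirantization): /k/ is a stop between vowels /u/ and /e/, so it spirantizes to the fricative [x]. /b/ is a stop between vowels /e/ and /a/, so it spirantizes to the fricative [v]. /avarsolukebamog/ → avarsoluxevamog.
Rule 3 (final devoicing): /g/ is a voiced obstruent in word-final position, so it devoices to [k]. /avarsoluxevamog/ → avarsoluxevamok.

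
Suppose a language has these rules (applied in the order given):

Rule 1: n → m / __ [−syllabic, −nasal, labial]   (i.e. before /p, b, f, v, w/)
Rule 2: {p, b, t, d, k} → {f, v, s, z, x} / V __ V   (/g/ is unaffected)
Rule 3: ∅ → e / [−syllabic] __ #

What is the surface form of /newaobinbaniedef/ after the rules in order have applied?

Rule 1 (nasal place assimilation): /n/ precedes the labial consonant /b/, so it assimilates in place to [m]. /newaobinbaniedef/ → newaobimbaniedef.
Rule 2 (intervocalic spirantization): /b/ is a stop between vowels /o/ and /i/, so it spirantizes to the fricative [v]. /d/ is a stop between vowels /e/ and /e/, so it spirantizes to the fricative [z]. /newaobimbaniedef/ → newaovimbaniezef.
Rule 3 (final e-epenthesis): the form ends in the consonant /f/, so [e] is inserted word-finally. /newaovimbaniezef/ → newaovimbaniezefe.

newaovimbaniezefe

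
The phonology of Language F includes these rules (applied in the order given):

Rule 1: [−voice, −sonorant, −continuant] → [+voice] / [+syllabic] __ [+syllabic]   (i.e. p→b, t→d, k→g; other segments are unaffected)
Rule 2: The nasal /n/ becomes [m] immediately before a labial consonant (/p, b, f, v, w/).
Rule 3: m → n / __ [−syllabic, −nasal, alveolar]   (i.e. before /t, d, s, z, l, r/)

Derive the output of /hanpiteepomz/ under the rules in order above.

Rule 1 (intervocalic voicing): /t/ is a voiceless stop between vowels /i/ and /e/, so it voices to [d]. /p/ is a voiceless stop between vowels /e/ and /o/, so it voices to [b]. /hanpiteepomz/ → hanpideebomz.
Rule 2 (nasal place assimilation): /n/ precedes the labial consonant /p/, so it assimilates in place to [m]. /hanpideebomz/ → hampideebomz.
Rule 3 (nasal place assimilation): /m/ precedes the alveolar consonant /z/, so it assimilates in place to [n]. /hampideebomz/ → hampideebonz.

hampideebonz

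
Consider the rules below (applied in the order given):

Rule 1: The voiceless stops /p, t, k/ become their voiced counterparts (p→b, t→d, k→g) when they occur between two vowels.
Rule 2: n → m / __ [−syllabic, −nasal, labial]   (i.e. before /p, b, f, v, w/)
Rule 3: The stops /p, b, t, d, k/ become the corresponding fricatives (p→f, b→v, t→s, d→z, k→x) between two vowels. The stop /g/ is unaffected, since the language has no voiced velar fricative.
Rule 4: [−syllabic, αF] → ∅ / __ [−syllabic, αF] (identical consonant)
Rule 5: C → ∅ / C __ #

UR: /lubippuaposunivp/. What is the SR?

Rule 1 (intervocalic voicing): /p/ is a voiceless stop between vowels /a/ and /o/, so it voices to [b]. /lubippuaposunivp/ → lubippuabosunivp.
Rule 2 (nasal place assimilation): no segment meets the environment; /lubippuabosunivp/ is unchanged.
Rule 3 (intervocalic spirantization): /b/ is a stop between vowels /u/ and /i/, so it spirantizes to the fricative [v]. /b/ is a stop between vowels /a/ and /o/, so it spirantizes to the fricative [v]. /lubippuabosunivp/ → luvippuavosunivp.
Rule 4 (degemination): /pp/ is a geminate; the first /p/ deletes. /luvippuavosunivp/ → luvipuavosunivp.
Rule 5 (final cluster simplification): /p/ is the second consonant of a word-final cluster /vp/, so it deletes. /luvipuavosunivp/ → luvipuavosuniv.

luvipuavosuniv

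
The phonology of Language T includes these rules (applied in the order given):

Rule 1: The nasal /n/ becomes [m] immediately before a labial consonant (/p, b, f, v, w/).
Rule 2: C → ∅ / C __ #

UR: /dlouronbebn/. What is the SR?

Rule 1 (nasal place assimilation): /n/ precedes the labial consonant /b/, so it assimilates in place to [m]. /dlouronbebn/ → dlourombebn.
Rule 2 (final cluster simplification): /n/ is the second consonant of a word-final cluster /bn/, so it deletes. /dlourombebn/ → dlourombeb.

dlourombeb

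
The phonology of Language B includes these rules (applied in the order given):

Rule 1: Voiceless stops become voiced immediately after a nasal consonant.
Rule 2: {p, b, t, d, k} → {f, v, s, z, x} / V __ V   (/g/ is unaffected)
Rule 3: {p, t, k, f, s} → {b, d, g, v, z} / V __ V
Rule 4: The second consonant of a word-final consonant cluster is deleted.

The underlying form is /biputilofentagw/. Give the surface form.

bivuzilovendag

Rule 1 (post-nasal voicing): /t/ is a voiceless stop immediately after the nasal /n/, so it voices to [d]. /biputilofentagw/ → biputilofendagw.
Rule 2 (intervocalic spirantization): /p/ is a stop between vowels /i/ and /u/, so it spirantizes to the fricative [f]. /t/ is a stop between vowels /u/ and /i/, so it spirantizes to the fricative [s]. /biputilofendagw/ → bifusilofendagw.
Rule 3 (intervocalic voicing): /f/ is a voiceless obstruent between vowels /i/ and /u/, so it voices to [v]. /s/ is a voiceless obstruent between vowels /u/ and /i/, so it voices to [z]. /f/ is a voiceless obstruent between vowels /o/ and /e/, so it voices to [v]. /bifusilofendagw/ → bivuzilovendagw.
Rule 4 (final cluster simplification): /w/ is the second consonant of a word-final cluster /gw/, so it deletes. /bivuzilovendagw/ → bivuzilovendag.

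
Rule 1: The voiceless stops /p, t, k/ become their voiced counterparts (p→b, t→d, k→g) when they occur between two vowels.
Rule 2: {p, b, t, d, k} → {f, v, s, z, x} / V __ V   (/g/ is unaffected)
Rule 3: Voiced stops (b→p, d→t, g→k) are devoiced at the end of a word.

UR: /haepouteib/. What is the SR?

Rule 1 (intervocalic voicing): /p/ is a voiceless stop between vowels /e/ and /o/, so it voices to [b]. /t/ is a voiceless stop between vowels /u/ and /e/, so it voices to [d]. /haepouteib/ → haeboudeib.
Rule 2 (intervocalic spirantization): /b/ is a stop between vowels /e/ and /o/, so it spirantizes to the fricative [v]. /d/ is a stop between vowels /u/ and /e/, so it spirantizes to the fricative [z]. /haeboudeib/ → haevouzeib.
Rule 3 (final devoicing): /b/ is a voiced stop in word-final position, so it devoices to [p]. /haevouzeib/ → haevouzeip.

haevouzeip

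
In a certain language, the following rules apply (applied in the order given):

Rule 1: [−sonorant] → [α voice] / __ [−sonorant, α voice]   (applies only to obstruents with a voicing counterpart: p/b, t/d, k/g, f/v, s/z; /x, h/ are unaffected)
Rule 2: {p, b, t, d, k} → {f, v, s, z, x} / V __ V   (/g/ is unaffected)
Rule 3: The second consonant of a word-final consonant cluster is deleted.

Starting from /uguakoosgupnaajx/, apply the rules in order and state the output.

uguaxoozgupnaaj

Rule 1 (regressive voicing assimilation): /s/ precedes the voiced obstruent /g/, so it voices to [z] by assimilation. /uguakoosgupnaajx/ → uguakoozgupnaajx.
Rule 2 (intervocalic spirantization): /k/ is a stop between vowels /a/ and /o/, so it spirantizes to the fricative [x]. /uguakoozgupnaajx/ → uguaxoozgupnaajx.
Rule 3 (final cluster simplification): /x/ is the second consonant of a word-final cluster /jx/, so it deletes. /uguaxoozgupnaajx/ → uguaxoozgupnaaj.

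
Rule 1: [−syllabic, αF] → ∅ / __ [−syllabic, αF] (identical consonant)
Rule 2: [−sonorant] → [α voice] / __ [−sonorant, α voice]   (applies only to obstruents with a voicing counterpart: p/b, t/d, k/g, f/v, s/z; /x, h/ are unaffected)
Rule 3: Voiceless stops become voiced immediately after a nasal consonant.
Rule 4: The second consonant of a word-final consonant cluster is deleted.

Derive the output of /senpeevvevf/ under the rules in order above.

senbeevef

Rule 1 (degemination): /vv/ is a geminate; the first /v/ deletes. /senpeevvevf/ → senpeevevf.
Rule 2 (regressive voicing assimilation): /v/ precedes the voiceless obstruent /f/, so it devoices to [f] by assimilation. /senpeevevf/ → senpeeveff.
Rule 3 (post-nasal voicing): /p/ is a voiceless stop immediately after the nasal /n/, so it voices to [b]. /senpeeveff/ → senbeeveff.
Rule 4 (final cluster simplification): /f/ is the second consonant of a word-final cluster /ff/, so it deletes. /senbeeveff/ → senbeevef.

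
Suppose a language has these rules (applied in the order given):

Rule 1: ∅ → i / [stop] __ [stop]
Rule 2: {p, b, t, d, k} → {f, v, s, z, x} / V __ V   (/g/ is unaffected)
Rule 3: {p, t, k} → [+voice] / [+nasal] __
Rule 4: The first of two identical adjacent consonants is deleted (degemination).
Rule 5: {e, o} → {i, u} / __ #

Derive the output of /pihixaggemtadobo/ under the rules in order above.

Rule 1 (stop-cluster i-epenthesis): /g/ and /g/ form a stop–stop cluster, so [i] is inserted between them. /pihixaggemtadobo/ → pihixagigemtadobo.
Rule 2 (intervocalic spirantization): /d/ is a stop between vowels /a/ and /o/, so it spirantizes to the fricative [z]. /b/ is a stop between vowels /o/ and /o/, so it spirantizes to the fricative [v]. /pihixagigemtadobo/ → pihixagigemtazovo.
Rule 3 (post-nasal voicing): /t/ is a voiceless stop immediately after the nasal /m/, so it voices to [d]. /pihixagigemtazovo/ → pihixagigemdazovo.
Rule 4 (degemination): no segment meets the environment; /pihixagigemdazovo/ is unchanged.
Rule 5 (final vowel raising): /o/ is a mid vowel in word-final position, so it raises to [u]. /pihixagigemdazovo/ → pihixagigemdazovu.

pihixagigemdazovu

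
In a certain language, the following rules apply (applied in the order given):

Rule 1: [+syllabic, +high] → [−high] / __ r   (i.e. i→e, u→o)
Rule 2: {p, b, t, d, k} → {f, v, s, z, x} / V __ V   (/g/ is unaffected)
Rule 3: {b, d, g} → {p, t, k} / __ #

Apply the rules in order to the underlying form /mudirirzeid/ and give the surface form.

muzererzeit

Rule 1 (pre-rhotic lowering): /i/ is a high vowel immediately before /r/, so it lowers to [e]. /i/ is a high vowel immediately before /r/, so it lowers to [e]. /mudirirzeid/ → mudererzeid.
Rule 2 (intervocalic spirantization): /d/ is a stop between vowels /u/ and /e/, so it spirantizes to the fricative [z]. /mudererzeid/ → muzererzeid.
Rule 3 (final devoicing): /d/ is a voiced stop in word-final position, so it devoices to [t]. /muzererzeid/ → muzererzeit.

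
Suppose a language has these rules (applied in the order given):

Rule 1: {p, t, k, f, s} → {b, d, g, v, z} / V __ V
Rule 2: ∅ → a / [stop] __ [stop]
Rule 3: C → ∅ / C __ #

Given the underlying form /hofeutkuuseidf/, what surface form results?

hoveutakuuzeid

Rule 1 (intervocalic voicing): /f/ is a voiceless obstruent between vowels /o/ and /e/, so it voices to [v]. /s/ is a voiceless obstruent between vowels /u/ and /e/, so it voices to [z]. /hofeutkuuseidf/ → hoveutkuuzeidf.
Rule 2 (stop-cluster a-epenthesis): /t/ and /k/ form a stop–stop cluster, so [a] is inserted between them. /hoveutkuuzeidf/ → hoveutakuuzeidf.
Rule 3 (final cluster simplification): /f/ is the second consonant of a word-final cluster /df/, so it deletes. /hoveutakuuzeidf/ → hoveutakuuzeid.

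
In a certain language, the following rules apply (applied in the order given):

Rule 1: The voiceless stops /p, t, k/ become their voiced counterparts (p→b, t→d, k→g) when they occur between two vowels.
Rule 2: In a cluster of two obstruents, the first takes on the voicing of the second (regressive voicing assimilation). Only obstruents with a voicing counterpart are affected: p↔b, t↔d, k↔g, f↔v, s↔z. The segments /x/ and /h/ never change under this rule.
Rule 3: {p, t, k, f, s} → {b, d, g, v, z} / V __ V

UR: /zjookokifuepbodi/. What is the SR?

zjoogogivuebbodi

Rule 1 (intervocalic voicing): /k/ is a voiceless stop between vowels /o/ and /o/, so it voices to [g]. /k/ is a voiceless stop between vowels /o/ and /i/, so it voices to [g]. /zjookokifuepbodi/ → zjoogogifuepbodi.
Rule 2 (regressive voicing assimilation): /p/ precedes the voiced obstruent /b/, so it voices to [b] by assimilation. /zjoogogifuepbodi/ → zjoogogifuebbodi.
Rule 3 (intervocalic voicing): /f/ is a voiceless obstruent between vowels /i/ and /u/, so it voices to [v]. /zjoogogifuebbodi/ → zjoogogivuebbodi.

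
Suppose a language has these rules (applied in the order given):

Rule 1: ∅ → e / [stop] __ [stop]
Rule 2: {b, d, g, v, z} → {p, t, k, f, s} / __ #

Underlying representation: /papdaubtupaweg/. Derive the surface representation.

Rule 1 (stop-cluster e-epenthesis): /p/ and /d/ form a stop–stop cluster, so [e] is inserted between them. /b/ and /t/ form a stop–stop cluster, so [e] is inserted between them. /papdaubtupaweg/ → papedaubetupaweg.
Rule 2 (final devoicing): /g/ is a voiced obstruent in word-final position, so it devoices to [k]. /papedaubetupaweg/ → papedaubetupawek.

papedaubetupawek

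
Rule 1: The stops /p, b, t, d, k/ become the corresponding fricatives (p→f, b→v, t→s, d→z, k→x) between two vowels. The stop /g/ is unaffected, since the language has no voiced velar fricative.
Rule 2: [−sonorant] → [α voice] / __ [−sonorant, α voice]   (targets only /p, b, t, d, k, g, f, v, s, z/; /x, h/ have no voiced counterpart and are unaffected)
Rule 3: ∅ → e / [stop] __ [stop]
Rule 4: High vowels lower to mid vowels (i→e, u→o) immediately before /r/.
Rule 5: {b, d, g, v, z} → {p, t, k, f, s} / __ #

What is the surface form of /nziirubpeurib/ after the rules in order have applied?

nzierupepeorip

Rule 1 (intervocalic spirantization): no segment meets the environment; /nziirubpeurib/ is unchanged.
Rule 2 (regressive voicing assimilation): /b/ precedes the voiceless obstruent /p/, so it devoices to [p] by assimilation. /nziirubpeurib/ → nziiruppeurib.
Rule 3 (stop-cluster e-epenthesis): /p/ and /p/ form a stop–stop cluster, so [e] is inserted between them. /nziiruppeurib/ → nziirupepeurib.
Rule 4 (pre-rhotic lowering): /i/ is a high vowel immediately before /r/, so it lowers to [e]. /u/ is a high vowel immediately before /r/, so it lowers to [o]. /nziirupepeurib/ → nzierupepeorib.
Rule 5 (final devoicing): /b/ is a voiced obstruent in word-final position, so it devoices to [p]. /nzierupepeorib/ → nzierupepeorip.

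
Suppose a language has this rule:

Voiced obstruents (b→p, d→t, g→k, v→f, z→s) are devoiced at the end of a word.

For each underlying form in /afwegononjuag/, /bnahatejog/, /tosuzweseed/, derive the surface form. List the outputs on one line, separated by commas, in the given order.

afwegononjuak, bnahatejok, tosuzweseet

/afwegononjuag/: /g/ is a voiced obstruent in word-final position, so it devoices to [k]. → [afwegononjuak].
/bnahatejog/: /g/ is a voiced obstruent in word-final position, so it devoices to [k]. → [bnahatejok].
/tosuzweseed/: /d/ is a voiced obstruent in word-final position, so it devoices to [t]. → [tosuzweseet].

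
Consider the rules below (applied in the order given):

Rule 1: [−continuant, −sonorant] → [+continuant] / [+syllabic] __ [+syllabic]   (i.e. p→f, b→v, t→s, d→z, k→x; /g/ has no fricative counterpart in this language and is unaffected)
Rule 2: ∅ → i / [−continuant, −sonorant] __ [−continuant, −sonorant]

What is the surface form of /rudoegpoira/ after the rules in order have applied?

Rule 1 (intervocalic spirantization): /d/ is a stop between vowels /u/ and /o/, so it spirantizes to the fricative [z]. /rudoegpoira/ → ruzoegpoira.
Rule 2 (stop-cluster i-epenthesis): /g/ and /p/ form a stop–stop cluster, so [i] is inserted between them. /ruzoegpoira/ → ruzoegipoira.

ruzoegipoira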